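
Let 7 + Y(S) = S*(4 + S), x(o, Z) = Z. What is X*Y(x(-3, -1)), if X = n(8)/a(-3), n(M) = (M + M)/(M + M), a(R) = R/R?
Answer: -10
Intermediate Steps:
a(R) = 1
n(M) = 1 (n(M) = (2*M)/((2*M)) = (2*M)*(1/(2*M)) = 1)
Y(S) = -7 + S*(4 + S)
X = 1 (X = 1/1 = 1*1 = 1)
X*Y(x(-3, -1)) = 1*(-7 + (-1)**2 + 4*(-1)) = 1*(-7 + 1 - 4) = 1*(-10) = -10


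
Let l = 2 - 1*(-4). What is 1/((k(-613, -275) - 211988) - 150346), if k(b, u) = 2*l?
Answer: -1/362322 ≈ -2.7600e-6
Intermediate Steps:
l = 6 (l = 2 + 4 = 6)
k(b, u) = 12 (k(b, u) = 2*6 = 12)
1/((k(-613, -275) - 211988) - 150346) = 1/((12 - 211988) - 150346) = 1/(-211976 - 150346) = 1/(-362322) = -1/362322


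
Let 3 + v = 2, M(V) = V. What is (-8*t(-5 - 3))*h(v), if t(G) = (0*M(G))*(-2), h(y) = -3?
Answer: 0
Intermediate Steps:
v = -1 (v = -3 + 2 = -1)
t(G) = 0 (t(G) = (0*G)*(-2) = 0*(-2) = 0)
(-8*t(-5 - 3))*h(v) = -8*0*(-3) = 0*(-3) = 0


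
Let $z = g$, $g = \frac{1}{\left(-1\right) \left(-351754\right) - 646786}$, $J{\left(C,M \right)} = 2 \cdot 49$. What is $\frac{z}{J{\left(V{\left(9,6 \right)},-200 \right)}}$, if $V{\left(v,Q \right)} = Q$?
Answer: $- \frac{1}{28913136} \approx -3.4586 \cdot 10^{-8}$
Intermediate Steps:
$J{\left(C,M \right)} = 98$
$g = - \frac{1}{295032}$ ($g = \frac{1}{351754 - 646786} = \frac{1}{-295032} = - \frac{1}{295032} \approx -3.3895 \cdot 10^{-6}$)
$z = - \frac{1}{295032} \approx -3.3895 \cdot 10^{-6}$
$\frac{z}{J{\left(V{\left(9,6 \right)},-200 \right)}} = - \frac{1}{295032 \cdot 98} = \left(- \frac{1}{295032}\right) \frac{1}{98} = - \frac{1}{28913136}$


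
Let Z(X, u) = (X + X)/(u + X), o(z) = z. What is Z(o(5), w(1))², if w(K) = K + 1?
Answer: 100/49 ≈ 2.0408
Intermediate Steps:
w(K) = 1 + K
Z(X, u) = 2*X/(X + u) (Z(X, u) = (2*X)/(X + u) = 2*X/(X + u))
Z(o(5), w(1))² = (2*5/(5 + (1 + 1)))² = (2*5/(5 + 2))² = (2*5/7)² = (2*5*(⅐))² = (10/7)² = 100/49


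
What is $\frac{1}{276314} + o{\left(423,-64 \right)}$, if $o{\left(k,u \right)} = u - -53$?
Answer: $- \frac{3039453}{276314} \approx -11.0$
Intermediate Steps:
$o{\left(k,u \right)} = 53 + u$ ($o{\left(k,u \right)} = u + 53 = 53 + u$)
$\frac{1}{276314} + o{\left(423,-64 \right)} = \frac{1}{276314} + \left(53 - 64\right) = \frac{1}{276314} - 11 = - \frac{3039453}{276314}$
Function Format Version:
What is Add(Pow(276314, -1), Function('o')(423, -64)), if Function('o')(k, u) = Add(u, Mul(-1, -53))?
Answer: Rational(-3039453, 276314) ≈ -11.000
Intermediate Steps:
Function('o')(k, u) = Add(53, u) (Function('o')(k, u) = Add(u, 53) = Add(53, u))
Add(Pow(276314, -1), Function('o')(423, -64)) = Add(Pow(276314, -1), Add(53, -64)) = Add(Rational(1, 276314), -11) = Rational(-3039453, 276314)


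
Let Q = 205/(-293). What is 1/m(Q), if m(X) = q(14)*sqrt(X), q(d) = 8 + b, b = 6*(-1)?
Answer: -I*sqrt(60065)/410 ≈ -0.59776*I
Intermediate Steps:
b = -6
Q = -205/293 (Q = 205*(-1/293) = -205/293 ≈ -0.69966)
q(d) = 2 (q(d) = 8 - 6 = 2)
m(X) = 2*sqrt(X)
1/m(Q) = 1/(2*sqrt(-205/293)) = 1/(2*(I*sqrt(60065)/293)) = 1/(2*I*sqrt(60065)/293) = -I*sqrt(60065)/410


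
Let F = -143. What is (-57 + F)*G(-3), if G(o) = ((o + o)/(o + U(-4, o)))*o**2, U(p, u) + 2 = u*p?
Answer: 10800/7 ≈ 1542.9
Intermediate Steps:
U(p, u) = -2 + p*u (U(p, u) = -2 + u*p = -2 + p*u)
G(o) = 2*o**3/(-2 - 3*o) (G(o) = ((o + o)/(o + (-2 - 4*o)))*o**2 = ((2*o)/(-2 - 3*o))*o**2 = (2*o/(-2 - 3*o))*o**2 = 2*o**3/(-2 - 3*o))
(-57 + F)*G(-3) = (-57 - 143)*(-2*(-3)**3/(2 + 3*(-3))) = -(-400)*(-27)/(2 - 9) = -(-400)*(-27)/(-7) = -(-400)*(-27)*(-1)/7 = -200*(-54/7) = 10800/7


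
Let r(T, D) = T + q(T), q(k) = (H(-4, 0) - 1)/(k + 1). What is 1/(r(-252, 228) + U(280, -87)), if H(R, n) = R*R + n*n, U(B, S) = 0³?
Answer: -251/63267 ≈ -0.0039673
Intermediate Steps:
U(B, S) = 0
H(R, n) = R² + n²
q(k) = 15/(1 + k) (q(k) = (((-4)² + 0²) - 1)/(k + 1) = ((16 + 0) - 1)/(1 + k) = (16 - 1)/(1 + k) = 15/(1 + k))
r(T, D) = T + 15/(1 + T)
1/(r(-252, 228) + U(280, -87)) = 1/((15 - 252*(1 - 252))/(1 - 252) + 0) = 1/((15 - 252*(-251))/(-251) + 0) = 1/(-(15 + 63252)/251 + 0) = 1/(-1/251*63267 + 0) = 1/(-63267/251 + 0) = 1/(-63267/251) = -251/63267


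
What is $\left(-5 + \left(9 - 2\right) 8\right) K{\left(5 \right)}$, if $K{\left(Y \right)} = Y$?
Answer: $255$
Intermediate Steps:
$\left(-5 + \left(9 - 2\right) 8\right) K{\left(5 \right)} = \left(-5 + \left(9 - 2\right) 8\right) 5 = \left(-5 + 7 \cdot 8\right) 5 = \left(-5 + 56\right) 5 = 51 \cdot 5 = 255$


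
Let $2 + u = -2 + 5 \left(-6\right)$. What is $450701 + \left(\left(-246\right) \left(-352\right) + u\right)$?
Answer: $537259$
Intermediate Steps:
$u = -34$ ($u = -2 + \left(-2 + 5 \left(-6\right)\right) = -2 - 32 = -34$)
$450701 + \left(\left(-246\right) \left(-352\right) + u\right) = 450701 - -86558 = 450701 + \left(86592 - 34\right) = 450701 + 86558 = 537259$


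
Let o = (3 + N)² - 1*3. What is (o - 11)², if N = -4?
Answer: 169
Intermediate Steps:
o = -2 (o = (3 - 4)² - 1*3 = (-1)² - 3 = 1 - 3 = -2)
(o - 11)² = (-2 - 11)² = (-13)² = 169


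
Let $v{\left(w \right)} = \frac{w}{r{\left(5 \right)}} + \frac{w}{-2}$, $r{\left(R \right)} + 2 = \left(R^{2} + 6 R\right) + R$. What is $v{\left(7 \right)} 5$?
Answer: $- \frac{490}{29} \approx -16.897$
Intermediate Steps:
$r{\left(R \right)} = -2 + R^{2} + 7 R$ ($r{\left(R \right)} = -2 + \left(\left(R^{2} + 6 R\right) + R\right) = -2 + \left(R^{2} + 7 R\right) = -2 + R^{2} + 7 R$)
$v{\left(w \right)} = - \frac{14 w}{29}$ ($v{\left(w \right)} = \frac{w}{-2 + 5^{2} + 7 \cdot 5} + \frac{w}{-2} = \frac{w}{-2 + 25 + 35} + w \left(- \frac{1}{2}\right) = \frac{w}{58} - \frac{w}{2} = - \frac{14 w}{29}$)
$v{\left(7 \right)} 5 = \left(- \frac{14}{29}\right) 7 \cdot 5 = \left(- \frac{98}{29}\right) 5 = - \frac{490}{29}$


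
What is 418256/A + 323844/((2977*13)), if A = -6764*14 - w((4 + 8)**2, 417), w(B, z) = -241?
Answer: 14401759564/3655502955 ≈ 3.9397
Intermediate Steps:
A = -94455 (A = -6764*14 - 1*(-241) = -94696 + 241 = -94455)
418256/A + 323844/((2977*13)) = 418256/(-94455) + 323844/((2977*13)) = 418256*(-1/94455) + 323844/38701 = -418256/94455 + 323844*(1/38701) = -418256/94455 + 323844/38701 = 14401759564/3655502955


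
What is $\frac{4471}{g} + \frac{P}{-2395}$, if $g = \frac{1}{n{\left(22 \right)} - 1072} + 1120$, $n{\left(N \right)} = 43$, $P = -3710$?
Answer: $\frac{3058855079}{552037441} \approx 5.541$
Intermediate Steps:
$g = \frac{1152479}{1029}$ ($g = \frac{1}{43 - 1072} + 1120 = \frac{1}{-1029} + 1120 = - \frac{1}{1029} + 1120 = \frac{1152479}{1029} \approx 1120.0$)
$\frac{4471}{g} + \frac{P}{-2395} = \frac{4471}{\frac{1152479}{1029}} - \frac{3710}{-2395} = 4471 \cdot \frac{1029}{1152479} - - \frac{742}{479} = \frac{4600659}{1152479} + \frac{742}{479} = \frac{3058855079}{552037441}$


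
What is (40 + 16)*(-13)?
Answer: -728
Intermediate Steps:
(40 + 16)*(-13) = 56*(-13) = -728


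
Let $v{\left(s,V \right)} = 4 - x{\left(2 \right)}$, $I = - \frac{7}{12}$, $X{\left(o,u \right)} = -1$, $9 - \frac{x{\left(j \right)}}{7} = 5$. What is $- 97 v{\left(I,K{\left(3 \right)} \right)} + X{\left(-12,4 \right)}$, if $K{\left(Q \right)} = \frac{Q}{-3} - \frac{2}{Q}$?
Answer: $2327$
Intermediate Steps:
$x{\left(j \right)} = 28$ ($x{\left(j \right)} = 63 - 35 = 28$)
$K{\left(Q \right)} = - \frac{2}{Q} - \frac{Q}{3}$ ($K{\left(Q \right)} = Q \left(- \frac{1}{3}\right) - \frac{2}{Q} = - \frac{Q}{3} - \frac{2}{Q} = - \frac{2}{Q} - \frac{Q}{3}$)
$I = - \frac{7}{12}$ ($I = \left(-7\right) \frac{1}{12} = - \frac{7}{12} \approx -0.58333$)
$v{\left(s,V \right)} = -24$ ($v{\left(s,V \right)} = 4 - 28 = -24$)
$- 97 v{\left(I,K{\left(3 \right)} \right)} + X{\left(-12,4 \right)} = \left(-97\right) \left(-24\right) - 1 = 2328 - 1 = 2327$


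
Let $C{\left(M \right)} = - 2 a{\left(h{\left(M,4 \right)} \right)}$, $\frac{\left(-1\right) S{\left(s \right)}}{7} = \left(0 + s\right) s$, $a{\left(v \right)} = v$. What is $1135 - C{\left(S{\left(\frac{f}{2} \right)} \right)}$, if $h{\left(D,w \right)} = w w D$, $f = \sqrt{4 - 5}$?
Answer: $1191$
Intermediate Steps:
$f = i$ ($f = \sqrt{-1} = i \approx 1.0 i$)
$h{\left(D,w \right)} = D w^{2}$ ($h{\left(D,w \right)} = w^{2} D = D w^{2}$)
$S{\left(s \right)} = - 7 s^{2}$ ($S{\left(s \right)} = - 7 \left(0 + s\right) s = - 7 s s = - 7 s^{2}$)
$C{\left(M \right)} = - 32 M$ ($C{\left(M \right)} = - 2 M 4^{2} = - 2 M 16 = - 2 \cdot 16 M = - 32 M$)
$1135 - C{\left(S{\left(\frac{f}{2} \right)} \right)} = 1135 - - 32 \left(- 7 \left(\frac{i}{2}\right)^{2}\right) = 1135 - - 32 \left(\left(-7\right) \left(- \frac{1}{4}\right)\right) = 1135 - \left(-32\right) \frac{7}{4} = 1135 - -56 = 1135 + 56 = 1191$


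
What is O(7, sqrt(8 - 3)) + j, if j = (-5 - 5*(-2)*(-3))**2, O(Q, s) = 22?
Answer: 1247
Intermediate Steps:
j = 1225 (j = (-5 + 10*(-3))**2 = (-5 - 30)**2 = (-35)**2 = 1225)
O(7, sqrt(8 - 3)) + j = 22 + 1225 = 1247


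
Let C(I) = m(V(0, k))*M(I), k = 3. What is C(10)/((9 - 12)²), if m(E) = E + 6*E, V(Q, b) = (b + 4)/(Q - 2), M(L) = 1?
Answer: -49/18 ≈ -2.7222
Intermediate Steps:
V(Q, b) = (4 + b)/(-2 + Q)
m(E) = 7*E
C(I) = -49/2 (C(I) = (7*((4 + 3)/(-2 + 0)))*1 = (7*(7/(-2)))*1 = (7*(-½*7))*1 = (7*(-7/2))*1 = -49/2*1 = -49/2)
C(10)/((9 - 12)²) = -49/(2*(9 - 12)²) = -49/(2*((-3)²)) = -49/2/9 = -49/2*⅑ = -49/18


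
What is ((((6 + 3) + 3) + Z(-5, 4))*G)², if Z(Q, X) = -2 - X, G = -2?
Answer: 144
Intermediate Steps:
((((6 + 3) + 3) + Z(-5, 4))*G)² = ((((6 + 3) + 3) + (-2 - 1*4))*(-2))² = (((9 + 3) + (-2 - 4))*(-2))² = ((12 - 6)*(-2))² = (6*(-2))² = (-12)² = 144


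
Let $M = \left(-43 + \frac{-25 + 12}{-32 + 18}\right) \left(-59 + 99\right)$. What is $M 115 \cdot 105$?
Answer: $-20320500$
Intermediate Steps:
$M = - \frac{11780}{7}$ ($M = \left(-43 - \frac{13}{-14}\right) 40 = \left(-43 - - \frac{13}{14}\right) 40 = \left(-43 + \frac{13}{14}\right) 40 = \left(- \frac{589}{14}\right) 40 = - \frac{11780}{7} \approx -1682.9$)
$M 115 \cdot 105 = \left(- \frac{11780}{7}\right) 115 \cdot 105 = \left(- \frac{1354700}{7}\right) 105 = -20320500$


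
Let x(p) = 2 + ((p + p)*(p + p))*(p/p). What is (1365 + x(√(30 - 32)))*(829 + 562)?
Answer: 1890369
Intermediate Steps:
x(p) = 2 + 4*p² (x(p) = 2 + ((2*p)*(2*p))*1 = 2 + (4*p²)*1 = 2 + 4*p²)
(1365 + x(√(30 - 32)))*(829 + 562) = (1365 + (2 + 4*(√(30 - 32))²))*(829 + 562) = (1365 + (2 + 4*(√(-2))²))*1391 = (1365 + (2 + 4*(I*√2)²))*1391 = (1365 + (2 + 4*(-2)))*1391 = (1365 + (2 - 8))*1391 = (1365 - 6)*1391 = 1359*1391 = 1890369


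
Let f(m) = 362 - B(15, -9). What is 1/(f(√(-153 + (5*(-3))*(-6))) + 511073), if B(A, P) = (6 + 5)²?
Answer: 1/511314 ≈ 1.9557e-6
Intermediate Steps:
B(A, P) = 121 (B(A, P) = 11² = 121)
f(m) = 241 (f(m) = 362 - 1*121 = 362 - 121 = 241)
1/(f(√(-153 + (5*(-3))*(-6))) + 511073) = 1/(241 + 511073) = 1/511314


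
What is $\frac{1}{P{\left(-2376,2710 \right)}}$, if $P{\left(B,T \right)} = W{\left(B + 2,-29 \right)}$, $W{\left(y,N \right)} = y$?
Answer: $- \frac{1}{2374} \approx -0.00042123$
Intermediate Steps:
$P{\left(B,T \right)} = 2 + B$ ($P{\left(B,T \right)} = B + 2 = 2 + B$)
$\frac{1}{P{\left(-2376,2710 \right)}} = \frac{1}{2 - 2376} = \frac{1}{-2374} = - \frac{1}{2374}$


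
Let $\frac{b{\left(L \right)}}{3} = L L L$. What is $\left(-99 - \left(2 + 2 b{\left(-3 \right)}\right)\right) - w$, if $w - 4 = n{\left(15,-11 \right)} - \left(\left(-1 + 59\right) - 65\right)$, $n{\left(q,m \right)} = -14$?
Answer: $64$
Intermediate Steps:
$b{\left(L \right)} = 3 L^{3}$ ($b{\left(L \right)} = 3 L L L = 3 L^{2} L = 3 L^{3}$)
$w = -3$ ($w = 4 - 7 = -3$)
$\left(-99 - \left(2 + 2 b{\left(-3 \right)}\right)\right) - w = \left(-99 - \left(2 + 2 \cdot 3 \left(-3\right)^{3}\right)\right) - -3 = \left(-99 - \left(2 + 2 \cdot 3 \left(-27\right)\right)\right) + 3 = \left(-99 - \left(2 + 2 \left(-81\right)\right)\right) + 3 = \left(-99 - \left(2 - 162\right)\right) + 3 = \left(-99 - -160\right) + 3 = \left(-99 + 160\right) + 3 = 61 + 3 = 64$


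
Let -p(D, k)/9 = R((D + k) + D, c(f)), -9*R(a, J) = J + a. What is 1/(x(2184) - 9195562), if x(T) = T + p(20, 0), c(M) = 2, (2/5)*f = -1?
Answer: -1/9193336 ≈ -1.0877e-7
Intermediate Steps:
f = -5/2 (f = (5/2)*(-1) = -5/2 ≈ -2.5000)
R(a, J) = -J/9 - a/9 (R(a, J) = -(J + a)/9 = -J/9 - a/9)
p(D, k) = 2 + k + 2*D (p(D, k) = -9*(-1/9*2 - ((D + k) + D)/9) = -9*(-2/9 - (k + 2*D)/9) = -9*(-2/9 + (-2*D/9 - k/9)) = -9*(-2/9 - 2*D/9 - k/9) = 2 + k + 2*D)
x(T) = 42 + T (x(T) = T + (2 + 0 + 2*20) = T + (2 + 0 + 40) = T + 42 = 42 + T)
1/(x(2184) - 9195562) = 1/((42 + 2184) - 9195562) = 1/(2226 - 9195562) = 1/(-9193336) = -1/9193336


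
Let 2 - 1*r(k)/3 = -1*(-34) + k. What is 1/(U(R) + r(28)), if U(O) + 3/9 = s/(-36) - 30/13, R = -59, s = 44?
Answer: -117/21512 ≈ -0.0054388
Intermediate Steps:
r(k) = -96 - 3*k (r(k) = 6 - 3*(-1*(-34) + k) = 6 - 3*(34 + k) = 6 + (-102 - 3*k) = -96 - 3*k)
U(O) = -452/117 (U(O) = -⅓ + (44/(-36) - 30/13) = -⅓ + (44*(-1/36) - 30*1/13) = -⅓ + (-11/9 - 30/13) = -⅓ - 413/117 = -452/117)
1/(U(R) + r(28)) = 1/(-452/117 + (-96 - 3*28)) = 1/(-452/117 + (-96 - 84)) = 1/(-452/117 - 180) = 1/(-21512/117) = -117/21512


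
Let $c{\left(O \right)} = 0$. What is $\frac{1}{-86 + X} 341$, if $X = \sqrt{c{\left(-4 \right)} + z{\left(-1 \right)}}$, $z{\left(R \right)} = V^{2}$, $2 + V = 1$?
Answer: $- \frac{341}{85} \approx -4.0118$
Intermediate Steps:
$V = -1$ ($V = -2 + 1 = -1$)
$z{\left(R \right)} = 1$ ($z{\left(R \right)} = \left(-1\right)^{2} = 1$)
$X = 1$ ($X = \sqrt{0 + 1} = \sqrt{1} = 1$)
$\frac{1}{-86 + X} 341 = \frac{1}{-86 + 1} \cdot 341 = \frac{1}{-85} \cdot 341 = \left(- \frac{1}{85}\right) 341 = - \frac{341}{85}$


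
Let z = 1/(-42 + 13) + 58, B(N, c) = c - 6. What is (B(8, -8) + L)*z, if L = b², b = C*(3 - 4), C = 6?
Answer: 36982/29 ≈ 1275.2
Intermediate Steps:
b = -6 (b = 6*(3 - 4) = 6*(-1) = -6)
B(N, c) = -6 + c
z = 1681/29 (z = 1/(-29) + 58 = -1/29 + 58 = 1681/29 ≈ 57.966)
L = 36 (L = (-6)² = 36)
(B(8, -8) + L)*z = ((-6 - 8) + 36)*(1681/29) = (-14 + 36)*(1681/29) = 22*(1681/29) = 36982/29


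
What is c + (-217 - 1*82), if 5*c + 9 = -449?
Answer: -1953/5 ≈ -390.60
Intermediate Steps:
c = -458/5 (c = -9/5 + (1/5)*(-449) = -9/5 - 449/5 = -458/5 ≈ -91.600)
c + (-217 - 1*82) = -458/5 + (-217 - 1*82) = -458/5 + (-217 - 82) = -458/5 - 299 = -1953/5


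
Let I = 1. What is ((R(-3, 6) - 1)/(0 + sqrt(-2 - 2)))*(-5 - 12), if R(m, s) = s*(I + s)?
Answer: 697*I/2 ≈ 348.5*I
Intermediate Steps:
R(m, s) = s*(1 + s)
((R(-3, 6) - 1)/(0 + sqrt(-2 - 2)))*(-5 - 12) = ((6*(1 + 6) - 1)/(0 + sqrt(-2 - 2)))*(-5 - 12) = ((6*7 - 1)/(0 + sqrt(-4)))*(-17) = ((42 - 1)/(0 + 2*I))*(-17) = (41/((2*I)))*(-17) = (41*(-I/2))*(-17) = -41*I/2*(-17) = 697*I/2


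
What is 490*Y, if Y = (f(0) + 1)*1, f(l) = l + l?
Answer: 490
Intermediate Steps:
f(l) = 2*l
Y = 1 (Y = (2*0 + 1)*1 = (0 + 1)*1 = 1*1 = 1)
490*Y = 490*1 = 490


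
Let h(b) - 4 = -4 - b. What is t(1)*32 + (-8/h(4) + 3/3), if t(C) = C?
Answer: 35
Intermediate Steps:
h(b) = -b (h(b) = 4 + (-4 - b) = -b)
t(1)*32 + (-8/h(4) + 3/3) = 1*32 + (-8/((-1*4)) + 3/3) = 32 + (-8/(-4) + 3*(1/3)) = 32 + (-8*(-1/4) + 1) = 32 + (2 + 1) = 32 + 3 = 35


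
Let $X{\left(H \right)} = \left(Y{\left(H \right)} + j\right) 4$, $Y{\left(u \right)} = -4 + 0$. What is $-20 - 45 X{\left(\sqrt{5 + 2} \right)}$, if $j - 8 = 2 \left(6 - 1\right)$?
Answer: $-2540$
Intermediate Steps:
$Y{\left(u \right)} = -4$
$j = 18$ ($j = 8 + 2 \left(6 - 1\right) = 8 + 2 \cdot 5 = 8 + 10 = 18$)
$X{\left(H \right)} = 56$ ($X{\left(H \right)} = \left(-4 + 18\right) 4 = 14 \cdot 4 = 56$)
$-20 - 45 X{\left(\sqrt{5 + 2} \right)} = -20 - 2520 = -2540$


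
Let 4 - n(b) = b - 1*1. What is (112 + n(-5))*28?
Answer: 3416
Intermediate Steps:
n(b) = 5 - b (n(b) = 4 - (b - 1*1) = 4 - (b - 1) = 4 - (-1 + b) = 4 + (1 - b) = 5 - b)
(112 + n(-5))*28 = (112 + (5 - 1*(-5)))*28 = (112 + (5 + 5))*28 = (112 + 10)*28 = 122*28 = 3416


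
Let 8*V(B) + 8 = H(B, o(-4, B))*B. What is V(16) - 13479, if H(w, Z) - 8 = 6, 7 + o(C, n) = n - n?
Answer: -13452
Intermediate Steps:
o(C, n) = -7 (o(C, n) = -7 + (n - n) = -7 + 0 = -7)
H(w, Z) = 14 (H(w, Z) = 8 + 6 = 14)
V(B) = -1 + 7*B/4 (V(B) = -1 + (14*B)/8 = -1 + 7*B/4)
V(16) - 13479 = (-1 + (7/4)*16) - 13479 = (-1 + 28) - 13479 = 27 - 13479 = -13452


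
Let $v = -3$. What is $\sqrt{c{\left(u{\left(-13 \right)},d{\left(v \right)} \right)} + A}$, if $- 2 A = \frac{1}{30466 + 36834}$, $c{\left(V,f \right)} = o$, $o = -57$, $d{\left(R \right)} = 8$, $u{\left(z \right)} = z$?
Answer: $\frac{i \sqrt{10326782546}}{13460} \approx 7.5498 i$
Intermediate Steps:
$c{\left(V,f \right)} = -57$
$A = - \frac{1}{134600}$ ($A = - \frac{1}{2 \left(30466 + 36834\right)} = - \frac{1}{2 \cdot 67300} = \left(- \frac{1}{2}\right) \frac{1}{67300} = - \frac{1}{134600} \approx -7.4294 \cdot 10^{-6}$)
$\sqrt{c{\left(u{\left(-13 \right)},d{\left(v \right)} \right)} + A} = \sqrt{-57 - \frac{1}{134600}} = \sqrt{- \frac{7672201}{134600}} = \frac{i \sqrt{10326782546}}{13460}$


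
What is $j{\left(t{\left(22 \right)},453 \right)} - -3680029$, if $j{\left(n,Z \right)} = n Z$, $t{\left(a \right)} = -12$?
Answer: $3674593$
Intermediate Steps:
$j{\left(n,Z \right)} = Z n$
$j{\left(t{\left(22 \right)},453 \right)} - -3680029 = 453 \left(-12\right) - -3680029 = -5436 + 3680029 = 3674593$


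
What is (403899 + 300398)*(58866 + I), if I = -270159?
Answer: -148813026021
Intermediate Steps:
(403899 + 300398)*(58866 + I) = (403899 + 300398)*(58866 - 270159) = 704297*(-211293) = -148813026021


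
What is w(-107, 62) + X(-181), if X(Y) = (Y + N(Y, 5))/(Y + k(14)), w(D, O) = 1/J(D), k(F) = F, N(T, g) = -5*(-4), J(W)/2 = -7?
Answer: 2087/2338 ≈ 0.89264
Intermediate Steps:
J(W) = -14 (J(W) = 2*(-7) = -14)
N(T, g) = 20
w(D, O) = -1/14 (w(D, O) = 1/(-14) = -1/14)
X(Y) = (20 + Y)/(14 + Y) (X(Y) = (Y + 20)/(Y + 14) = (20 + Y)/(14 + Y))
w(-107, 62) + X(-181) = -1/14 + (20 - 181)/(14 - 181) = -1/14 - 161/(-167) = -1/14 - 1/167*(-161) = -1/14 + 161/167 = 2087/2338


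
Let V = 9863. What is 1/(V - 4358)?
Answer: 1/5505 ≈ 0.00018165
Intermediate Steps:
1/(V - 4358) = 1/(9863 - 4358) = 1/5505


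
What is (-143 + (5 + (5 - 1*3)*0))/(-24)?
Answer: 23/4 ≈ 5.7500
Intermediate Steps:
(-143 + (5 + (5 - 1*3)*0))/(-24) = -(-143 + (5 + (5 - 3)*0))/24 = -(-143 + (5 + 2*0))/24 = -(-143 + (5 + 0))/24 = -(-143 + 5)/24 = -1/24*(-138) = 23/4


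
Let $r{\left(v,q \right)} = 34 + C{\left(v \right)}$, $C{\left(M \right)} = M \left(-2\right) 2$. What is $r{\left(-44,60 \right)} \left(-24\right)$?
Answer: $-5040$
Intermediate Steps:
$C{\left(M \right)} = - 4 M$ ($C{\left(M \right)} = - 2 M 2 = - 4 M$)
$r{\left(v,q \right)} = 34 - 4 v$
$r{\left(-44,60 \right)} \left(-24\right) = \left(34 - -176\right) \left(-24\right) = \left(34 + 176\right) \left(-24\right) = 210 \left(-24\right) = -5040$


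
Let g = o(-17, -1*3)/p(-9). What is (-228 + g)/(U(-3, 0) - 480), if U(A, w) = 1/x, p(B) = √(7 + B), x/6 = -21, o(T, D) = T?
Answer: 28728/60481 - 1071*I*√2/60481 ≈ 0.47499 - 0.025043*I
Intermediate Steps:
x = -126 (x = 6*(-21) = -126)
U(A, w) = -1/126 (U(A, w) = 1/(-126) = -1/126)
g = 17*I*√2/2 (g = -17/√(7 - 9) = -17*(-I*√2/2) = -(-17)*I*√2/2 = 17*I*√2/2 ≈ 12.021*I)
(-228 + g)/(U(-3, 0) - 480) = (-228 + 17*I*√2/2)/(-1/126 - 480) = (-228 + 17*I*√2/2)/(-60481/126) = (-228 + 17*I*√2/2)*(-126/60481) = 28728/60481 - 1071*I*√2/60481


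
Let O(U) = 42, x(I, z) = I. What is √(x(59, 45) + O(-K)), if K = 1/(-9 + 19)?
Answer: √101 ≈ 10.050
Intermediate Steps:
K = ⅒ (K = 1/10 = ⅒ ≈ 0.10000)
√(x(59, 45) + O(-K)) = √(59 + 42) = √101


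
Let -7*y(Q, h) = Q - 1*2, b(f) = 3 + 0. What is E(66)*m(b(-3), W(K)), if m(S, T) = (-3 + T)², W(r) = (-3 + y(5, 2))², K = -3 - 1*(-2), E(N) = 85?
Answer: 15643485/2401 ≈ 6515.4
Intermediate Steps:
b(f) = 3
K = -1 (K = -3 + 2 = -1)
y(Q, h) = 2/7 - Q/7 (y(Q, h) = -(Q - 1*2)/7 = -(Q - 2)/7 = -(-2 + Q)/7 = 2/7 - Q/7)
W(r) = 576/49 (W(r) = (-3 + (2/7 - ⅐*5))² = (-3 + (2/7 - 5/7))² = (-3 - 3/7)² = (-24/7)² = 576/49)
E(66)*m(b(-3), W(K)) = 85*(-3 + 576/49)² = 85*(429/49)² = 85*(184041/2401) = 15643485/2401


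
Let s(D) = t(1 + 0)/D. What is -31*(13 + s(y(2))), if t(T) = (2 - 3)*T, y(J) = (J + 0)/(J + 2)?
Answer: -341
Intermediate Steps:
y(J) = J/(2 + J)
t(T) = -T
s(D) = -1/D (s(D) = (-(1 + 0))/D = (-1*1)/D = -1/D)
-31*(13 + s(y(2))) = -31*(13 - 1/(2/(2 + 2))) = -31*(13 - 1/(2/4)) = -31*(13 - 1/(2*(1/4))) = -31*(13 - 1/1/2) = -31*(13 - 1*2) = -31*(13 - 2) = -31*11 = -341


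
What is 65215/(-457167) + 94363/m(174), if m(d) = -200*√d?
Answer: -65215/457167 - 94363*√174/34800 ≈ -35.911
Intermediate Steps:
65215/(-457167) + 94363/m(174) = 65215/(-457167) + 94363/((-200*√174)) = 65215*(-1/457167) + 94363*(-√174/34800) = -65215/457167 - 94363*√174/34800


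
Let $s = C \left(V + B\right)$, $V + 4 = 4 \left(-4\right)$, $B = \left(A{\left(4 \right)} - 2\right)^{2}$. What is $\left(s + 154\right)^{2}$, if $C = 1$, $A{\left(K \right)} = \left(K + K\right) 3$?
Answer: $381924$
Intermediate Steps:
$A{\left(K \right)} = 6 K$ ($A{\left(K \right)} = 2 K 3 = 6 K$)
$B = 484$ ($B = \left(6 \cdot 4 - 2\right)^{2} = \left(24 - 2\right)^{2} = 22^{2} = 484$)
$V = -20$ ($V = -4 + 4 \left(-4\right) = -4 - 16 = -20$)
$s = 464$ ($s = 1 \left(-20 + 484\right) = 1 \cdot 464 = 464$)
$\left(s + 154\right)^{2} = \left(464 + 154\right)^{2} = 618^{2} = 381924$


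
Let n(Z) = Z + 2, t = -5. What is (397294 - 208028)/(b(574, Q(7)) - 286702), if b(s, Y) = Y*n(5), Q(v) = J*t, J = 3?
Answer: -189266/286807 ≈ -0.65991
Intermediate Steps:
n(Z) = 2 + Z
Q(v) = -15 (Q(v) = 3*(-5) = -15)
b(s, Y) = 7*Y (b(s, Y) = Y*(2 + 5) = Y*7 = 7*Y)
(397294 - 208028)/(b(574, Q(7)) - 286702) = (397294 - 208028)/(7*(-15) - 286702) = 189266/(-105 - 286702) = 189266/(-286807) = 189266*(-1/286807) = -189266/286807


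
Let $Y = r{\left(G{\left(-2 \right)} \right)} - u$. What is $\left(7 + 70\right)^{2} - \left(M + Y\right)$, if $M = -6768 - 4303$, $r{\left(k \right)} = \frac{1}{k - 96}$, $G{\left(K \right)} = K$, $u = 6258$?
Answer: $\frac{2279285}{98} \approx 23258.0$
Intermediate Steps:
$r{\left(k \right)} = \frac{1}{-96 + k}$
$M = -11071$ ($M = -6768 - 4303 = -11071$)
$Y = - \frac{613285}{98}$ ($Y = \frac{1}{-96 - 2} - 6258 = \frac{1}{-98} - 6258 = - \frac{1}{98} - 6258 = - \frac{613285}{98} \approx -6258.0$)
$\left(7 + 70\right)^{2} - \left(M + Y\right) = \left(7 + 70\right)^{2} - \left(-11071 - \frac{613285}{98}\right) = 77^{2} - - \frac{1698243}{98} = 5929 + \frac{1698243}{98} = \frac{2279285}{98}$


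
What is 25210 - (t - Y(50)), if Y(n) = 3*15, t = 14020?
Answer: 11235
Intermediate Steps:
Y(n) = 45
25210 - (t - Y(50)) = 25210 - (14020 - 1*45) = 25210 - (14020 - 45) = 25210 - 1*13975 = 25210 - 13975 = 11235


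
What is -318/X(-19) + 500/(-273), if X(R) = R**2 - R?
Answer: -138407/51870 ≈ -2.6683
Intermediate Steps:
-318/X(-19) + 500/(-273) = -318*(-1/(19*(-1 - 19))) + 500/(-273) = -318/((-19*(-20))) + 500*(-1/273) = -318/380 - 500/273 = -318*1/380 - 500/273 = -159/190 - 500/273 = -138407/51870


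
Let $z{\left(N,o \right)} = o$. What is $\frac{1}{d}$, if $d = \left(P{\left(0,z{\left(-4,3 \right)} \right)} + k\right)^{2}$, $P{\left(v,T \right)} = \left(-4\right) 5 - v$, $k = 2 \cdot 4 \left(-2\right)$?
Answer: $\frac{1}{1296} \approx 0.0007716$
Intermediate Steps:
$k = -16$ ($k = 8 \left(-2\right) = -16$)
$P{\left(v,T \right)} = -20 - v$
$d = 1296$ ($d = \left(\left(-20 - 0\right) - 16\right)^{2} = \left(\left(-20 + 0\right) - 16\right)^{2} = \left(-20 - 16\right)^{2} = \left(-36\right)^{2} = 1296$)
$\frac{1}{d} = \frac{1}{1296}$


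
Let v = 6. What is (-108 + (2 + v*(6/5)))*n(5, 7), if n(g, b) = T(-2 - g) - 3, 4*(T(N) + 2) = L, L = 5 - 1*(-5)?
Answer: 247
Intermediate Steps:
L = 10 (L = 5 + 5 = 10)
T(N) = 1/2 (T(N) = -2 + (1/4)*10 = -2 + 5/2 = 1/2)
n(g, b) = -5/2 (n(g, b) = 1/2 - 3 = -5/2)
(-108 + (2 + v*(6/5)))*n(5, 7) = (-108 + (2 + 6*(6/5)))*(-5/2) = (-108 + (2 + 36/5))*(-5/2) = (-108 + 46/5)*(-5/2) = -494/5*(-5/2) = 247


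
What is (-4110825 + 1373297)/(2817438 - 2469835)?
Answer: -2737528/347603 ≈ -7.8754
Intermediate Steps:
(-4110825 + 1373297)/(2817438 - 2469835) = -2737528/347603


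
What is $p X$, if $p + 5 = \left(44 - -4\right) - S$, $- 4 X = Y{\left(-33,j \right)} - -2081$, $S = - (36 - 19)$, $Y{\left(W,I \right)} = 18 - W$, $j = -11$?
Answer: $-31980$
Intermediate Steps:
$S = -17$ ($S = - (36 - 19) = \left(-1\right) 17 = -17$)
$X = -533$ ($X = - \frac{\left(18 - -33\right) - -2081}{4} = - \frac{\left(18 + 33\right) + 2081}{4} = - \frac{51 + 2081}{4} = \left(- \frac{1}{4}\right) 2132 = -533$)
$p = 60$ ($p = -5 + \left(\left(44 - -4\right) - -17\right) = -5 + \left(\left(44 + 4\right) + 17\right) = -5 + \left(48 + 17\right) = -5 + 65 = 60$)
$p X = 60 \left(-533\right) = -31980$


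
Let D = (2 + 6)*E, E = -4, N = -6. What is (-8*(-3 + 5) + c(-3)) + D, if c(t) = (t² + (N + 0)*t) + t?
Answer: -24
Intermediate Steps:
c(t) = t² - 5*t (c(t) = (t² + (-6 + 0)*t) + t = (t² - 6*t) + t = t² - 5*t)
D = -32 (D = (2 + 6)*(-4) = 8*(-4) = -32)
(-8*(-3 + 5) + c(-3)) + D = (-8*(-3 + 5) - 3*(-5 - 3)) - 32 = (-8*2 - 3*(-8)) - 32 = (-16 + 24) - 32 = 8 - 32 = -24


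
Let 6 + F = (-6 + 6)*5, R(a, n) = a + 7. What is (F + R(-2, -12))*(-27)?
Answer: 27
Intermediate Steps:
R(a, n) = 7 + a
F = -6 (F = -6 + (-6 + 6)*5 = -6 + 0*5 = -6 + 0 = -6)
(F + R(-2, -12))*(-27) = (-6 + (7 - 2))*(-27) = (-6 + 5)*(-27) = -1*(-27) = 27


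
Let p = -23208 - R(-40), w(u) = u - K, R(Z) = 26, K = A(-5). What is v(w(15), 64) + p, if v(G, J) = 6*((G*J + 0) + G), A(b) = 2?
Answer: -18164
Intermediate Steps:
K = 2
w(u) = -2 + u (w(u) = u - 1*2 = u - 2 = -2 + u)
v(G, J) = 6*G + 6*G*J (v(G, J) = 6*(G*J + G) = 6*(G + G*J) = 6*G + 6*G*J)
p = -23234 (p = -23208 - 1*26 = -23208 - 26 = -23234)
v(w(15), 64) + p = 6*(-2 + 15)*(1 + 64) - 23234 = 6*13*65 - 23234 = 5070 - 23234 = -18164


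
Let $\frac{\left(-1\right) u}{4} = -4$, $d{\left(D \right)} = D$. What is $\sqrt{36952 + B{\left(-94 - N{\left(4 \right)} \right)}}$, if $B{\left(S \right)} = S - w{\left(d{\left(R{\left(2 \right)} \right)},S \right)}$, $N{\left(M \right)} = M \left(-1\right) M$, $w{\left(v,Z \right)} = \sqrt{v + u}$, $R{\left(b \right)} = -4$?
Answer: $\sqrt{36874 - 2 \sqrt{3}} \approx 192.02$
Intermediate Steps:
$u = 16$ ($u = \left(-4\right) \left(-4\right) = 16$)
$w{\left(v,Z \right)} = \sqrt{16 + v}$ ($w{\left(v,Z \right)} = \sqrt{v + 16} = \sqrt{16 + v}$)
$N{\left(M \right)} = - M^{2}$ ($N{\left(M \right)} = - M M = - M^{2}$)
$B{\left(S \right)} = S - 2 \sqrt{3}$ ($B{\left(S \right)} = S - \sqrt{16 - 4} = S - \sqrt{12} = S - 2 \sqrt{3}$)
$\sqrt{36952 + B{\left(-94 - N{\left(4 \right)} \right)}} = \sqrt{36952 - \left(94 - 16 + 2 \sqrt{3}\right)} = \sqrt{36952 - \left(78 + 2 \sqrt{3}\right)} = \sqrt{36874 - 2 \sqrt{3}}$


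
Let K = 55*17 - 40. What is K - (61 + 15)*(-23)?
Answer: 2643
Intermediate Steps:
K = 895 (K = 935 - 40 = 895)
K - (61 + 15)*(-23) = 895 - (61 + 15)*(-23) = 895 - 76*(-23) = 895 - 1*(-1748) = 895 + 1748 = 2643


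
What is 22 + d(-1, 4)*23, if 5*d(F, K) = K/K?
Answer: 133/5 ≈ 26.600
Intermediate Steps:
d(F, K) = ⅕ (d(F, K) = (K/K)/5 = (⅕)*1 = ⅕)
22 + d(-1, 4)*23 = 22 + (⅕)*23 = 22 + 23/5 = 133/5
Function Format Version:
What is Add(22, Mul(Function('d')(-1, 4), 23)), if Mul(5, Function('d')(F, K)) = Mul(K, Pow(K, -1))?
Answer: Rational(133, 5) ≈ 26.600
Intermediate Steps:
Function('d')(F, K) = Rational(1, 5) (Function('d')(F, K) = Mul(Rational(1, 5), Mul(K, Pow(K, -1))) = Mul(Rational(1, 5), 1) = Rational(1, 5))
Add(22, Mul(Function('d')(-1, 4), 23)) = Add(22, Mul(Rational(1, 5), 23)) = Add(22, Rational(23, 5)) = Rational(133, 5)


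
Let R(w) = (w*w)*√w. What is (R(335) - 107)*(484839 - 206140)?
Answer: -29820793 + 31276995275*√335 ≈ 5.7243e+11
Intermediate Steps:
R(w) = w^(5/2) (R(w) = w²*√w = w^(5/2))
(R(335) - 107)*(484839 - 206140) = (335^(5/2) - 107)*(484839 - 206140) = (112225*√335 - 107)*278699 = (-107 + 112225*√335)*278699 = -29820793 + 31276995275*√335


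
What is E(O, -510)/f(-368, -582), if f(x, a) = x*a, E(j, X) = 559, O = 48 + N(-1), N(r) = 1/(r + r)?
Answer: 559/214176 ≈ 0.0026100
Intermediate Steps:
N(r) = 1/(2*r)
O = 95/2 (O = 48 + (½)/(-1) = 48 + (½)*(-1) = 48 - ½ = 95/2 ≈ 47.500)
f(x, a) = a*x
E(O, -510)/f(-368, -582) = 559/((-582*(-368))) = 559/214176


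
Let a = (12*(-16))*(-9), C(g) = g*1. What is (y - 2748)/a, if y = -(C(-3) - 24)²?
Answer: -1159/576 ≈ -2.0122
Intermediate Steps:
C(g) = g
y = -729 (y = -(-3 - 24)² = -1*(-27)² = -1*729 = -729)
a = 1728 (a = -192*(-9) = 1728)
(y - 2748)/a = (-729 - 2748)/1728 = -3477*1/1728 = -1159/576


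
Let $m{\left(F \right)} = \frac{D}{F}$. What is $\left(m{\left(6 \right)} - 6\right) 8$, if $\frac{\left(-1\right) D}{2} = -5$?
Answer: $- \frac{104}{3} \approx -34.667$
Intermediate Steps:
$D = 10$ ($D = \left(-2\right) \left(-5\right) = 10$)
$m{\left(F \right)} = \frac{10}{F}$
$\left(m{\left(6 \right)} - 6\right) 8 = \left(\frac{10}{6} - 6\right) 8 = \left(10 \cdot \frac{1}{6} - 6\right) 8 = \left(\frac{5}{3} - 6\right) 8 = \left(- \frac{13}{3}\right) 8 = - \frac{104}{3}$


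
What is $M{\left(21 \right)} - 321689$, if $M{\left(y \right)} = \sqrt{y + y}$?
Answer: $-321689 + \sqrt{42} \approx -3.2168 \cdot 10^{5}$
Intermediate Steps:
$M{\left(y \right)} = \sqrt{2} \sqrt{y}$ ($M{\left(y \right)} = \sqrt{2 y} = \sqrt{2} \sqrt{y}$)
$M{\left(21 \right)} - 321689 = \sqrt{2} \sqrt{21} - 321689 = \sqrt{42} - 321689 = -321689 + \sqrt{42}$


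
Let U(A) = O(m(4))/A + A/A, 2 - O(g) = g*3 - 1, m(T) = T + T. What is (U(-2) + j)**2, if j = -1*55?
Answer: 7569/4 ≈ 1892.3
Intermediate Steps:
m(T) = 2*T
j = -55
O(g) = 3 - 3*g (O(g) = 2 - (g*3 - 1) = 2 - (3*g - 1) = 2 - (-1 + 3*g) = 2 + (1 - 3*g) = 3 - 3*g)
U(A) = 1 - 21/A (U(A) = (3 - 6*4)/A + A/A = (3 - 3*8)/A + 1 = (3 - 24)/A + 1 = -21/A + 1 = 1 - 21/A)
(U(-2) + j)**2 = ((-21 - 2)/(-2) - 55)**2 = (-1/2*(-23) - 55)**2 = (23/2 - 55)**2 = (-87/2)**2 = 7569/4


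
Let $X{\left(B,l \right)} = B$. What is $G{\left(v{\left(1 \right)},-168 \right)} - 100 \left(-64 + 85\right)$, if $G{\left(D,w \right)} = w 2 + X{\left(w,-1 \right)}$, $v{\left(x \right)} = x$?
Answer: $-2604$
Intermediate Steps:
$G{\left(D,w \right)} = 3 w$ ($G{\left(D,w \right)} = w 2 + w = 2 w + w = 3 w$)
$G{\left(v{\left(1 \right)},-168 \right)} - 100 \left(-64 + 85\right) = 3 \left(-168\right) - 100 \left(-64 + 85\right) = -504 - 2100 = -2604$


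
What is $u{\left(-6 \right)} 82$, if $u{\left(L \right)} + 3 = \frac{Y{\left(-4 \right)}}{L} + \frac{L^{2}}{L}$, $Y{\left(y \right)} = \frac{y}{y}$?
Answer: $- \frac{2255}{3} \approx -751.67$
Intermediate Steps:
$Y{\left(y \right)} = 1$
$u{\left(L \right)} = -3 + L + \frac{1}{L}$ ($u{\left(L \right)} = -3 + \left(1 \frac{1}{L} + \frac{L^{2}}{L}\right) = -3 + \left(\frac{1}{L} + L\right) = -3 + \left(L + \frac{1}{L}\right) = -3 + L + \frac{1}{L}$)
$u{\left(-6 \right)} 82 = \left(-3 - 6 + \frac{1}{-6}\right) 82 = \left(-3 - 6 - \frac{1}{6}\right) 82 = \left(- \frac{55}{6}\right) 82 = - \frac{2255}{3}$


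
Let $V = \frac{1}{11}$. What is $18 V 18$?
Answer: $\frac{324}{11} \approx 29.455$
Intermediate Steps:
$V = \frac{1}{11} \approx 0.090909$
$18 V 18 = 18 \cdot \frac{1}{11} \cdot 18 = \frac{18}{11} \cdot 18 = \frac{324}{11}$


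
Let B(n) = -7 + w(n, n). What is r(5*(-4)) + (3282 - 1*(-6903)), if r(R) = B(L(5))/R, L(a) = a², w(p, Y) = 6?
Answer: 203701/20 ≈ 10185.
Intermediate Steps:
B(n) = -1 (B(n) = -7 + 6 = -1)
r(R) = -1/R
r(5*(-4)) + (3282 - 1*(-6903)) = -1/(5*(-4)) + (3282 - 1*(-6903)) = -1/(-20) + (3282 + 6903) = -1*(-1/20) + 10185 = 1/20 + 10185 = 203701/20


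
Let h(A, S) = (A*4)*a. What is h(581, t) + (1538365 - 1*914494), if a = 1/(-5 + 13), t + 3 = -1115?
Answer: 1248323/2 ≈ 6.2416e+5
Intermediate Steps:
t = -1118 (t = -3 - 1115 = -1118)
a = 1/8 ≈ 0.12500
h(A, S) = A/2 (h(A, S) = (A*4)*(1/8) = (4*A)*(1/8) = A/2)
h(581, t) + (1538365 - 1*914494) = (1/2)*581 + (1538365 - 1*914494) = 581/2 + (1538365 - 914494) = 581/2 + 623871 = 1248323/2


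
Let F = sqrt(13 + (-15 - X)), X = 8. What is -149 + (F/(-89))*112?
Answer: -149 - 112*I*sqrt(10)/89 ≈ -149.0 - 3.9795*I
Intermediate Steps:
F = I*sqrt(10) (F = sqrt(13 + (-15 - 1*8)) = sqrt(13 + (-15 - 8)) = sqrt(13 - 23) = sqrt(-10) = I*sqrt(10) ≈ 3.1623*I)
-149 + (F/(-89))*112 = -149 + ((I*sqrt(10))/(-89))*112 = -149 + ((I*sqrt(10))*(-1/89))*112 = -149 - I*sqrt(10)/89*112 = -149 - 112*I*sqrt(10)/89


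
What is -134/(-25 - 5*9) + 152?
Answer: 5387/35 ≈ 153.91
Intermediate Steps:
-134/(-25 - 5*9) + 152 = -134/(-25 - 45) + 152 = -134/(-70) + 152 = -1/70*(-134) + 152 = 67/35 + 152 = 5387/35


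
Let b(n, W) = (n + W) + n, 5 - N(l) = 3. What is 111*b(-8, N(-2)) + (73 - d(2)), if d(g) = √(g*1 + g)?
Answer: -1483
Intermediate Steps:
N(l) = 2 (N(l) = 5 - 1*3 = 5 - 3 = 2)
b(n, W) = W + 2*n (b(n, W) = (W + n) + n = W + 2*n)
d(g) = √2*√g (d(g) = √(g + g) = √(2*g) = √2*√g)
111*b(-8, N(-2)) + (73 - d(2)) = 111*(2 + 2*(-8)) + (73 - √2*√2) = 111*(2 - 16) + (73 - 1*2) = 111*(-14) + (73 - 2) = -1554 + 71 = -1483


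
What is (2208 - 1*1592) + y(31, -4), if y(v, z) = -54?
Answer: 562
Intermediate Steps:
(2208 - 1*1592) + y(31, -4) = (2208 - 1*1592) - 54 = (2208 - 1592) - 54 = 616 - 54 = 562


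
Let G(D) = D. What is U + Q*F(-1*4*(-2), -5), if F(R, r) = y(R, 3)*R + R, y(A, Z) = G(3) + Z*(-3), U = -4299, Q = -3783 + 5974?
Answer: -91939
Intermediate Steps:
Q = 2191
y(A, Z) = 3 - 3*Z (y(A, Z) = 3 + Z*(-3) = 3 - 3*Z)
F(R, r) = -5*R (F(R, r) = (3 - 3*3)*R + R = (3 - 9)*R + R = -6*R + R = -5*R)
U + Q*F(-1*4*(-2), -5) = -4299 + 2191*(-5*(-1*4)*(-2)) = -4299 + 2191*(-(-20)*(-2)) = -4299 + 2191*(-5*8) = -4299 + 2191*(-40) = -4299 - 87640 = -91939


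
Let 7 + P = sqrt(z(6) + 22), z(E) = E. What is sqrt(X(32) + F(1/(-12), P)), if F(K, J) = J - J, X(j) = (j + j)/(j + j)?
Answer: 1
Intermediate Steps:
P = -7 + 2*sqrt(7) (P = -7 + sqrt(6 + 22) = -7 + sqrt(28) = -7 + 2*sqrt(7) ≈ -1.7085)
X(j) = 1 (X(j) = (2*j)/((2*j)) = (2*j)*(1/(2*j)) = 1)
F(K, J) = 0
sqrt(X(32) + F(1/(-12), P)) = sqrt(1 + 0) = sqrt(1) = 1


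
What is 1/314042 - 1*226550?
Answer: -71146215099/314042 ≈ -2.2655e+5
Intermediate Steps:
1/314042 - 1*226550 = 1/314042 - 226550 = -71146215099/314042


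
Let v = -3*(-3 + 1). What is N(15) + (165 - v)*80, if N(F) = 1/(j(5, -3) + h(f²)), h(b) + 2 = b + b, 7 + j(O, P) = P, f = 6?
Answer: 763201/60 ≈ 12720.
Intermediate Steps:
v = 6 (v = -3*(-2) = 6)
j(O, P) = -7 + P
h(b) = -2 + 2*b (h(b) = -2 + (b + b) = -2 + 2*b)
N(F) = 1/60 (N(F) = 1/((-7 - 3) + (-2 + 2*6²)) = 1/(-10 + (-2 + 2*36)) = 1/(-10 + (-2 + 72)) = 1/(-10 + 70) = 1/60)
N(15) + (165 - v)*80 = 1/60 + (165 - 1*6)*80 = 1/60 + (165 - 6)*80 = 1/60 + 159*80 = 1/60 + 12720 = 763201/60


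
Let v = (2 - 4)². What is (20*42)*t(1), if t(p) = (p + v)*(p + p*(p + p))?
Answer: 12600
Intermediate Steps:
v = 4 (v = (-2)² = 4)
t(p) = (4 + p)*(p + 2*p²) (t(p) = (p + 4)*(p + p*(p + p)) = (4 + p)*(p + p*(2*p)) = (4 + p)*(p + 2*p²))
(20*42)*t(1) = (20*42)*(1*(4 + 2*1² + 9*1)) = 840*(1*(4 + 2*1 + 9)) = 840*(1*(4 + 2 + 9)) = 840*(1*15) = 840*15 = 12600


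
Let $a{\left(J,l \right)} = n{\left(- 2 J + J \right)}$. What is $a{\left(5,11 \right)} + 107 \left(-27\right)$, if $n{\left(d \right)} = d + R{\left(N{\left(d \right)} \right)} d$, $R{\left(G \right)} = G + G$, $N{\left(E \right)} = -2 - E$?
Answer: $-2924$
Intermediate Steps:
$R{\left(G \right)} = 2 G$
$n{\left(d \right)} = d + d \left(-4 - 2 d\right)$ ($n{\left(d \right)} = d + 2 \left(-2 - d\right) d = d + \left(-4 - 2 d\right) d = d + d \left(-4 - 2 d\right)$)
$a{\left(J,l \right)} = J \left(3 - 2 J\right)$ ($a{\left(J,l \right)} = - \left(- 2 J + J\right) \left(3 + 2 \left(- 2 J + J\right)\right) = - - J \left(3 + 2 \left(- J\right)\right) = - - J \left(3 - 2 J\right) = J \left(3 - 2 J\right)$)
$a{\left(5,11 \right)} + 107 \left(-27\right) = 5 \left(3 - 10\right) + 107 \left(-27\right) = 5 \left(3 - 10\right) - 2889 = 5 \left(-7\right) - 2889 = -35 - 2889 = -2924$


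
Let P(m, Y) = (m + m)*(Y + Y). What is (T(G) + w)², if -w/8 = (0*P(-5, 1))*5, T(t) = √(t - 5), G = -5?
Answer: -10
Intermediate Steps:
P(m, Y) = 4*Y*m (P(m, Y) = (2*m)*(2*Y) = 4*Y*m)
T(t) = √(-5 + t)
w = 0 (w = -8*0*(4*1*(-5))*5 = -8*0*(-20)*5 = -0*5 = -8*0 = 0)
(T(G) + w)² = (√(-5 - 5) + 0)² = (√(-10) + 0)² = (I*√10 + 0)² = (I*√10)² = -10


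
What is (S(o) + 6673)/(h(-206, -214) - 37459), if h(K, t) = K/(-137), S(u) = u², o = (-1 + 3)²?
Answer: -916393/5131677 ≈ -0.17858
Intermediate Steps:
o = 4 (o = 2² = 4)
h(K, t) = -K/137 (h(K, t) = K*(-1/137) = -K/137)
(S(o) + 6673)/(h(-206, -214) - 37459) = (4² + 6673)/(-1/137*(-206) - 37459) = (16 + 6673)/(206/137 - 37459) = 6689/(-5131677/137) = 6689*(-137/5131677) = -916393/5131677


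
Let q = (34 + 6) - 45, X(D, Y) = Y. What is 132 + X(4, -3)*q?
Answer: 147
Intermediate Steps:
q = -5 (q = 40 - 45 = -5)
132 + X(4, -3)*q = 132 - 3*(-5) = 132 + 15 = 147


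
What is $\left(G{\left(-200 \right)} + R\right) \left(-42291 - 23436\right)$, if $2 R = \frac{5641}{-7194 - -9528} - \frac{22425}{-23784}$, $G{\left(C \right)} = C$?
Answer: $\frac{80399592062259}{6167984} \approx 1.3035 \cdot 10^{7}$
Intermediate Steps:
$R = \frac{31084249}{18503952}$ ($R = \frac{\frac{5641}{-7194 - -9528} - \frac{22425}{-23784}}{2} = \frac{\frac{5641}{-7194 + 9528} - - \frac{7475}{7928}}{2} = \frac{\frac{5641}{2334} + \frac{7475}{7928}}{2} = \frac{1}{2} \cdot \frac{31084249}{9251976} = \frac{31084249}{18503952} \approx 1.6799$)
$\left(G{\left(-200 \right)} + R\right) \left(-42291 - 23436\right) = \left(-200 + \frac{31084249}{18503952}\right) \left(-42291 - 23436\right) = \left(- \frac{3669706151}{18503952}\right) \left(-65727\right) = \frac{80399592062259}{6167984}$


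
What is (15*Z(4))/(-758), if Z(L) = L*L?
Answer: -120/379 ≈ -0.31662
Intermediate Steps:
Z(L) = L²
(15*Z(4))/(-758) = (15*4²)/(-758) = (15*16)*(-1/758) = 240*(-1/758) = -120/379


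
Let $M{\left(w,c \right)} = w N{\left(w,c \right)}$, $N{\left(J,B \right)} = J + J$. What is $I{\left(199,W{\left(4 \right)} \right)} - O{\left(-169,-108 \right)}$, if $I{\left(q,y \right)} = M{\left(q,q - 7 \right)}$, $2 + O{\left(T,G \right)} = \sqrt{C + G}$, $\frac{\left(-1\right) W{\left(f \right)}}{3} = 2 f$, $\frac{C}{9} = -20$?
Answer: $79204 - 12 i \sqrt{2} \approx 79204.0 - 16.971 i$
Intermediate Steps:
$C = -180$ ($C = 9 \left(-20\right) = -180$)
$W{\left(f \right)} = - 6 f$ ($W{\left(f \right)} = - 3 \cdot 2 f = - 6 f$)
$N{\left(J,B \right)} = 2 J$
$O{\left(T,G \right)} = -2 + \sqrt{-180 + G}$
$M{\left(w,c \right)} = 2 w^{2}$ ($M{\left(w,c \right)} = w 2 w = 2 w^{2}$)
$I{\left(q,y \right)} = 2 q^{2}$
$I{\left(199,W{\left(4 \right)} \right)} - O{\left(-169,-108 \right)} = 2 \cdot 199^{2} - \left(-2 + \sqrt{-180 - 108}\right) = 2 \cdot 39601 - \left(-2 + \sqrt{-288}\right) = 79202 - \left(-2 + 12 i \sqrt{2}\right) = 79202 + \left(2 - 12 i \sqrt{2}\right) = 79204 - 12 i \sqrt{2}$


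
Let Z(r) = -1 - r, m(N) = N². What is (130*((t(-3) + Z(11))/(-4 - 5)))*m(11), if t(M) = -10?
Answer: 346060/9 ≈ 38451.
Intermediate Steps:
(130*((t(-3) + Z(11))/(-4 - 5)))*m(11) = (130*((-10 + (-1 - 1*11))/(-4 - 5)))*11² = (130*((-10 + (-1 - 11))/(-9)))*121 = (130*((-10 - 12)*(-⅑)))*121 = (130*(-22*(-⅑)))*121 = (130*(22/9))*121 = (2860/9)*121 = 346060/9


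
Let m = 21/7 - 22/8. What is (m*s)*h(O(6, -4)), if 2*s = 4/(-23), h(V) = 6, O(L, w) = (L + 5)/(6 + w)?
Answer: -3/23 ≈ -0.13043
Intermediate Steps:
O(L, w) = (5 + L)/(6 + w)
s = -2/23 (s = (4/(-23))/2 = (4*(-1/23))/2 = (1/2)*(-4/23) = -2/23 ≈ -0.086957)
m = 1/4 (m = 21*(1/7) - 22*1/8 = 3 - 11/4 = 1/4 ≈ 0.25000)
(m*s)*h(O(6, -4)) = ((1/4)*(-2/23))*6 = -1/46*6 = -3/23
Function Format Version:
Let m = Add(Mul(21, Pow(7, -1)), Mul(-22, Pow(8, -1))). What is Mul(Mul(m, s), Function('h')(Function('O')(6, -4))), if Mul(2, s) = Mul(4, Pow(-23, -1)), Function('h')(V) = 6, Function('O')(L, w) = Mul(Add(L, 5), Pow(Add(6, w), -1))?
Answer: Rational(-3, 23) ≈ -0.13043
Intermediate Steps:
Function('O')(L, w) = Mul(Pow(Add(6, w), -1), Add(5, L)) (Function('O')(L, w) = Mul(Add(5, L), Pow(Add(6, w), -1)) = Mul(Pow(Add(6, w), -1), Add(5, L)))
s = Rational(-2, 23) (s = Mul(Rational(1, 2), Mul(4, Pow(-23, -1))) = Mul(Rational(1, 2), Mul(4, Rational(-1, 23))) = Mul(Rational(1, 2), Rational(-4, 23)) = Rational(-2, 23) ≈ -0.086957)
m = Rational(1, 4) (m = Add(Mul(21, Rational(1, 7)), Mul(-22, Rational(1, 8))) = Add(3, Rational(-11, 4)) = Rational(1, 4) ≈ 0.25000)
Mul(Mul(m, s), Function('h')(Function('O')(6, -4))) = Mul(Mul(Rational(1, 4), Rational(-2, 23)), 6) = Mul(Rational(-1, 46), 6) = Rational(-3, 23)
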